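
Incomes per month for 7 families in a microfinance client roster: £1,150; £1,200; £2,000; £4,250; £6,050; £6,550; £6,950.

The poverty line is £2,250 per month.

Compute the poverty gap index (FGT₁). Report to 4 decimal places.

Poor units: £1,150, £1,200, £2,000 (q = 3 of N = 7).
Normalized shortfalls: (2250−1150)/2250 = 0.4889; (2250−1200)/2250 = 0.4667; (2250−2000)/2250 = 0.1111.
Σ = 1.066667. Dividing by the full population N = 7 gives P₁ = 0.1524.

0.1524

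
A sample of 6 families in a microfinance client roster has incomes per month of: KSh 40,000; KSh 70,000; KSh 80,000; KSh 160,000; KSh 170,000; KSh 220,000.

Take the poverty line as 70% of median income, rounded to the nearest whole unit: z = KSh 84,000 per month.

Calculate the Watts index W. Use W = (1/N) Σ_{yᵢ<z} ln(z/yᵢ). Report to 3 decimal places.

Poor units: KSh 40,000, KSh 70,000, KSh 80,000 (q = 3 of N = 6).
ln(z/y) terms: ln(84000/40000) = 0.7419; ln(84000/70000) = 0.1823; ln(84000/80000) = 0.0488.
W = 0.973049 / 6 = 0.162.

0.162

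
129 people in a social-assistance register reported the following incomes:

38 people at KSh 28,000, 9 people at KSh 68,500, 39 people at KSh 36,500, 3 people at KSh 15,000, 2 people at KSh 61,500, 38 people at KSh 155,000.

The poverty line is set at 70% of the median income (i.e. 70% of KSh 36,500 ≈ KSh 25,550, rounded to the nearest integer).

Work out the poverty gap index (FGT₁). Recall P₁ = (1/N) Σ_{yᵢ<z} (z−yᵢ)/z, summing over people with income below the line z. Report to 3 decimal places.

Incomes under z: 3×KSh 15,000 (q = 3 of N = 129).
Normalized shortfalls: (25550−15000)/25550 = 0.4129 (×3).
Σ = 1.238748. Dividing by the full population N = 129 gives P₁ = 0.010.

0.010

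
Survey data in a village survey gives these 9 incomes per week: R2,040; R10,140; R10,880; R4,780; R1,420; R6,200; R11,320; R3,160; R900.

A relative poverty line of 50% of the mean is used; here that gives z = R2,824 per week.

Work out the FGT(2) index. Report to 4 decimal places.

0.0876

Incomes under z: R900, R1,420, R2,040 (q = 3 of N = 9).
Shortfall ratios: (2824−900)/2824 = 0.6813; (2824−1420)/2824 = 0.4972; (2824−2040)/2824 = 0.2776.
Squared: 0.4642; 0.2472; 0.0771.
Sum = 0.788422; P₂ = 0.788422 / 9 = 0.0876.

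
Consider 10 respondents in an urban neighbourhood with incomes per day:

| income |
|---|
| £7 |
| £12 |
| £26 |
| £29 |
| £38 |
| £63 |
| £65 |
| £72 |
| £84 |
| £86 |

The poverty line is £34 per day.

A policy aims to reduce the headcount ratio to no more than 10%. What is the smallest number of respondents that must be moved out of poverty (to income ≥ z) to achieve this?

3

Currently q = 4 of N = 10 are below the line (H = 0.400).
A headcount ratio of at most 10% allows at most ⌊0.10 × 10⌋ = 1 poor respondents.
So at least 4 − 1 = 3 must be lifted.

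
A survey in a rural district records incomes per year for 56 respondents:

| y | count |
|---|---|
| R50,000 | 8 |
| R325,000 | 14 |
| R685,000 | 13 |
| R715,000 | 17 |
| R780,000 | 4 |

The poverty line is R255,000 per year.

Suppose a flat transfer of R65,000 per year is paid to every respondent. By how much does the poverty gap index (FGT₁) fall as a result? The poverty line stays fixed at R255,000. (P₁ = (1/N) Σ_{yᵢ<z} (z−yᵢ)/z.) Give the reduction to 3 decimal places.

Before: below the line — 8×R50,000; poverty gap index (FGT₁) = 0.11485.
After the R65,000 transfer: below the line — 8×R115,000; poverty gap index (FGT₁) = 0.07843.
Reduction = 0.11485 − 0.07843 = 0.036.

0.036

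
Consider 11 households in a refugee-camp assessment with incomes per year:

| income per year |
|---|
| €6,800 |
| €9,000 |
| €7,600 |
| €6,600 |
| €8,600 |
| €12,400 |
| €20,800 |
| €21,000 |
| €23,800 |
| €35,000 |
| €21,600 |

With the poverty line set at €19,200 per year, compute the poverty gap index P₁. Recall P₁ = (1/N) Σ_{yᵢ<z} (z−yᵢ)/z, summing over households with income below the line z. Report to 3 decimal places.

Below the line: €6,600, €6,800, €7,600, €8,600, €9,000, €12,400 (q = 6 of N = 11).
Gap ratios (z−y)/z: (19200−6600)/19200 = 0.6562; (19200−6800)/19200 = 0.6458; (19200−7600)/19200 = 0.6042; (19200−8600)/19200 = 0.5521; (19200−9000)/19200 = 0.5312; (19200−12400)/19200 = 0.3542.
Sum of shortfalls = 3.343750; P₁ averages over all N: 3.343750 / 11 = 0.304.

0.304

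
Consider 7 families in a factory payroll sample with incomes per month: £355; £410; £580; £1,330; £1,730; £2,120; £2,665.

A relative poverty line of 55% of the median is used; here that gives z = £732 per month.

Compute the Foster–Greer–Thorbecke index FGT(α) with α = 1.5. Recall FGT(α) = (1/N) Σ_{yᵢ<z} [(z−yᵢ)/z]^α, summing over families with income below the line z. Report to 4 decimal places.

0.1080

Below the line: £355, £410, £580 (q = 3 of N = 7).
Shortfall ratios: (732−355)/732 = 0.5150; (732−410)/732 = 0.4399; (732−580)/732 = 0.2077.
Raised to α = 1.5: 0.36961; 0.29175; 0.09462.
Sum = 0.755989; FGT(1.5) = 0.755989 / 7 = 0.1080.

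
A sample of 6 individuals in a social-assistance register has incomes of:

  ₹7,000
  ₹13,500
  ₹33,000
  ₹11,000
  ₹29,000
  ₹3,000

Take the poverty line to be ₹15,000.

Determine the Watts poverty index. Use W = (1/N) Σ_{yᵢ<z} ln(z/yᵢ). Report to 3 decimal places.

0.465

Below z: ₹3,000, ₹7,000, ₹11,000, ₹13,500 (q = 4 of N = 6).
Log gaps: ln(15000/3000) = 1.6094; ln(15000/7000) = 0.7621; ln(15000/11000) = 0.3102; ln(15000/13500) = 0.1054.
W = 2.787093 / 6 = 0.465.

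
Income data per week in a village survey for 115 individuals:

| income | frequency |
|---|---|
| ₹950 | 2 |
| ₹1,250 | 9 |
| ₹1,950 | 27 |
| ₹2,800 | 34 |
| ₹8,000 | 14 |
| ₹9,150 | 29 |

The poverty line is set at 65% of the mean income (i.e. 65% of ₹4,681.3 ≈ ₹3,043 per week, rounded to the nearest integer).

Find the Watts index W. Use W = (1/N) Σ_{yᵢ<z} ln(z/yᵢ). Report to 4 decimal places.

0.2190

Below the line: 2×₹950, 9×₹1,250, 27×₹1,950, 34×₹2,800 (q = 72 of N = 115).
Log shortfalls: ln(3043/950) = 1.1641 (×2); ln(3043/1250) = 0.8897 (×9); ln(3043/1950) = 0.4450 (×27); ln(3043/2800) = 0.0832 (×34).
W = 25.180600 / 115 = 0.2190.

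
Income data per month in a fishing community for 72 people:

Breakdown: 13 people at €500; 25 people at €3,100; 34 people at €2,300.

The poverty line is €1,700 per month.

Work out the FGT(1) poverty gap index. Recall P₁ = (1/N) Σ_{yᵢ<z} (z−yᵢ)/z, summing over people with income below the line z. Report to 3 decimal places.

0.127

Below z: 13×€500 (q = 13 of N = 72).
Shortfall ratios: (1700−500)/1700 = 0.7059 (×13).
Σ = 9.176471. Dividing by the full population N = 72 gives P₁ = 0.127.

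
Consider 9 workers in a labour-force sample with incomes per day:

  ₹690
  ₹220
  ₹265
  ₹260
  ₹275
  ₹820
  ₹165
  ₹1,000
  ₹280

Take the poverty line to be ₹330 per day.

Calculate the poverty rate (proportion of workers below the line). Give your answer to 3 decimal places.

0.667

6 of the 9 workers have income below ₹330.
H = 6/9 = 0.667.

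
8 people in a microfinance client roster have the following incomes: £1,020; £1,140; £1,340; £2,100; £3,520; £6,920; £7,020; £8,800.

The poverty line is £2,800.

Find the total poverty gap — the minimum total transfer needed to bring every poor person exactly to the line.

£5,600

Below the line: £1,020, £1,140, £1,340, £2,100 (q = 4 of N = 8).
Individual gaps: 2800−1020 = 1780; 2800−1140 = 1660; 2800−1340 = 1460; 2800−2100 = 700.
Aggregate gap = £5,600.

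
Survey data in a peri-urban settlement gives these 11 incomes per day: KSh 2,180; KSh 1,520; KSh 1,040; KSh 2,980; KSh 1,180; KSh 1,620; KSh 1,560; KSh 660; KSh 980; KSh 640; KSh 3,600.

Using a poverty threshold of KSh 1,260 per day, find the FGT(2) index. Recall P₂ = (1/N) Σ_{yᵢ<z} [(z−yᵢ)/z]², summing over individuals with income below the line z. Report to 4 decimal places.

Poor units: KSh 640, KSh 660, KSh 980, KSh 1,040, KSh 1,180 (q = 5 of N = 11).
Normalized shortfalls: (1260−640)/1260 = 0.4921; (1260−660)/1260 = 0.4762; (1260−980)/1260 = 0.2222; (1260−1040)/1260 = 0.1746; (1260−1180)/1260 = 0.0635.
Squared: 0.2421; 0.2268; 0.0494; 0.0305; 0.0040.
Sum = 0.552784; P₂ = 0.552784 / 11 = 0.0503.

0.0503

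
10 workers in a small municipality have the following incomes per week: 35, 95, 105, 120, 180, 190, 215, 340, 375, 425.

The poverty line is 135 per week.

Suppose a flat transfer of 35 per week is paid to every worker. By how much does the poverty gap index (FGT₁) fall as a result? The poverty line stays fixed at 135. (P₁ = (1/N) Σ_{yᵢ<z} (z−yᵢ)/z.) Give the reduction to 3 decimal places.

0.085

Before: below the line — 35, 95, 105, 120; poverty gap index (FGT₁) = 0.13704.
After the 35 transfer: below the line — 70, 130; poverty gap index (FGT₁) = 0.05185.
Reduction = 0.13704 − 0.05185 = 0.085.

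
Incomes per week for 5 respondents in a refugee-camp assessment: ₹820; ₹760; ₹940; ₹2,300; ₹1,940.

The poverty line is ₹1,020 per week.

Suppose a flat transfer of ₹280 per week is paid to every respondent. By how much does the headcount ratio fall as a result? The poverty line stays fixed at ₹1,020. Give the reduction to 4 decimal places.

Before: below the line — ₹760, ₹820, ₹940; headcount ratio = 0.600000.
After the ₹280 transfer: below the line — none; headcount ratio = 0.000000.
Reduction = 0.600000 − 0.000000 = 0.6000.

0.6000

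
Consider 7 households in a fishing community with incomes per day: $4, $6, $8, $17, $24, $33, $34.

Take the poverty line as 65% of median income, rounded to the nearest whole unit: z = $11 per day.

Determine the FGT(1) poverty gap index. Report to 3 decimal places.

Below z: $4, $6, $8 (q = 3 of N = 7).
Shortfall ratios: (11−4)/11 = 0.6364; (11−6)/11 = 0.4545; (11−8)/11 = 0.2727.
Sum of shortfalls = 1.363636; P₁ averages over all N: 1.363636 / 7 = 0.195.

0.195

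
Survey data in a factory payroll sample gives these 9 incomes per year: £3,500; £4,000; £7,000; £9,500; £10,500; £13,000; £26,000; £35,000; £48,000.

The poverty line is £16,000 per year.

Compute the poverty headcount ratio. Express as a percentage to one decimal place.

6 of the 9 people have income below £16,000.
H = 6/9 = 66.7%.

66.7%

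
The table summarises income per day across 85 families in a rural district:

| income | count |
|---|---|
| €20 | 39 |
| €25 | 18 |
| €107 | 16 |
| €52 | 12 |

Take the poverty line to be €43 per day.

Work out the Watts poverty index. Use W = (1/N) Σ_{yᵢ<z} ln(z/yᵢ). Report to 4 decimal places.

0.4661

Incomes under z: 39×€20, 18×€25 (q = 57 of N = 85).
Log gaps: ln(43/20) = 0.7655 (×39); ln(43/25) = 0.5423 (×18).
W = 39.615083 / 85 = 0.4661.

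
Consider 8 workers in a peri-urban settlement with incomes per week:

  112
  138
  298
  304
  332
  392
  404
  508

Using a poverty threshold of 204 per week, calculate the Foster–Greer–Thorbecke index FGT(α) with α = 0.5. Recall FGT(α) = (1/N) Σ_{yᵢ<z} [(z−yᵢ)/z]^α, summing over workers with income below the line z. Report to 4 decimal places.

Below z: 112, 138 (q = 2 of N = 8).
Relative gaps: (204−112)/204 = 0.4510; (204−138)/204 = 0.3235.
Raised to α = 0.5: 0.67155; 0.56880.
Sum = 1.240347; FGT(0.5) = 1.240347 / 8 = 0.1550.

0.1550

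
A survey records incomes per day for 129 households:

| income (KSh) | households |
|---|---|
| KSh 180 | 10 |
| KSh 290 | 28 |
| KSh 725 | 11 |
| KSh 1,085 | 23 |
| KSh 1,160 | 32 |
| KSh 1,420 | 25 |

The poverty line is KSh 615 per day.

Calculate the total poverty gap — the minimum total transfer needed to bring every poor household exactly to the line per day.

Incomes under z: 10×KSh 180, 28×KSh 290 (q = 38 of N = 129).
Individual gaps: 10×(615−180) = 4350; 28×(615−290) = 9100.
Aggregate gap = KSh 13,450.

KSh 13,450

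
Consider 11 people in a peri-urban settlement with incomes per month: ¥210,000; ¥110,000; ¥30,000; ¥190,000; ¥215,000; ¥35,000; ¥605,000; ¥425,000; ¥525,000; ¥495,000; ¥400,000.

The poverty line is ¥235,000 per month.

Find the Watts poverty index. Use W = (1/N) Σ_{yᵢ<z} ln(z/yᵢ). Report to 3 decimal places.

Below the line: ¥30,000, ¥35,000, ¥110,000, ¥190,000, ¥210,000, ¥215,000 (q = 6 of N = 11).
Log shortfalls: ln(235000/30000) = 2.0584; ln(235000/35000) = 1.9042; ln(235000/110000) = 0.7591; ln(235000/190000) = 0.2126; ln(235000/210000) = 0.1125; ln(235000/215000) = 0.0889.
W = 5.135718 / 11 = 0.467.

0.467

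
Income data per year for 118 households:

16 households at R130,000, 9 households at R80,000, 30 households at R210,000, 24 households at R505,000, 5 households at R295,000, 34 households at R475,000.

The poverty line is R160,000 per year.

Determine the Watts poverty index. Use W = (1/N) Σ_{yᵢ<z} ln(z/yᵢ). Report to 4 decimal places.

0.0810

Below the line: 9×R80,000, 16×R130,000 (q = 25 of N = 118).
Log shortfalls: ln(160000/80000) = 0.6931 (×9); ln(160000/130000) = 0.2076 (×16).
W = 9.560554 / 118 = 0.0810.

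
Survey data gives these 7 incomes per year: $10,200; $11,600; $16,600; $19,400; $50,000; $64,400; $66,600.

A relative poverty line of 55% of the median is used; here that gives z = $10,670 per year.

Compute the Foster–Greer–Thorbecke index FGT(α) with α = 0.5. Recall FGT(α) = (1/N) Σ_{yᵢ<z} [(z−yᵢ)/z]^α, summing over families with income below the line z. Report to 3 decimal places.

Poor units: $10,200 (q = 1 of N = 7).
Shortfall ratios: (10670−10200)/10670 = 0.0440.
Raised to α = 0.5: 0.20988.
Sum = 0.209878; FGT(0.5) = 0.209878 / 7 = 0.030.

0.030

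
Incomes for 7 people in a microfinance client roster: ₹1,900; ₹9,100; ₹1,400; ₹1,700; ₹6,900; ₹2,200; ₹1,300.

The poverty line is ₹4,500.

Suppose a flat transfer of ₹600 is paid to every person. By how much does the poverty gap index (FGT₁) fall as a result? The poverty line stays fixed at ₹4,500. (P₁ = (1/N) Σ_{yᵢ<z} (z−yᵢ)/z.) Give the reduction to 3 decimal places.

Before: below the line — ₹1,300, ₹1,400, ₹1,700, ₹1,900, ₹2,200; poverty gap index (FGT₁) = 0.44444.
After the ₹600 transfer: below the line — ₹1,900, ₹2,000, ₹2,300, ₹2,500, ₹2,800; poverty gap index (FGT₁) = 0.34921.
Reduction = 0.44444 − 0.34921 = 0.095.

0.095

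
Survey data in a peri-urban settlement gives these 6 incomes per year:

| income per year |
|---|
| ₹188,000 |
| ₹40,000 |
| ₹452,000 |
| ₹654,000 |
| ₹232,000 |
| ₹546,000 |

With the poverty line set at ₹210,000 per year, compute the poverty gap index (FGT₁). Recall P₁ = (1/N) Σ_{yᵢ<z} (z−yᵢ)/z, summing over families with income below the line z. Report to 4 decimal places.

Poor units: ₹40,000, ₹188,000 (q = 2 of N = 6).
Shortfall ratios: (210000−40000)/210000 = 0.8095; (210000−188000)/210000 = 0.1048.
Σ = 0.914286. Dividing by the full population N = 6 gives P₁ = 0.1524.

0.1524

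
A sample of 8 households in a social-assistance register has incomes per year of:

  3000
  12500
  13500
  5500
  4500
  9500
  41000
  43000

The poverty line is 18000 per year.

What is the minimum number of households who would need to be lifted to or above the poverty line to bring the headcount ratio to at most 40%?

3

Currently q = 6 of N = 8 are below the line (H = 0.750).
A headcount ratio of at most 40% allows at most ⌊0.40 × 8⌋ = 3 poor households.
So at least 6 − 3 = 3 must be lifted.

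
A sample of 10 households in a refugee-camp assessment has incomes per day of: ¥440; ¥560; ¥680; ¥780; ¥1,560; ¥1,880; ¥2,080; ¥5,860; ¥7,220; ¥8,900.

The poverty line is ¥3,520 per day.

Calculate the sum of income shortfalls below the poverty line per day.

Incomes under z: ¥440, ¥560, ¥680, ¥780, ¥1,560, ¥1,880, ¥2,080 (q = 7 of N = 10).
Individual gaps: 3520−440 = 3080; 3520−560 = 2960; 3520−680 = 2840; 3520−780 = 2740; 3520−1560 = 1960; 3520−1880 = 1640; 3520−2080 = 1440.
Aggregate gap = ¥16,660.

¥16,660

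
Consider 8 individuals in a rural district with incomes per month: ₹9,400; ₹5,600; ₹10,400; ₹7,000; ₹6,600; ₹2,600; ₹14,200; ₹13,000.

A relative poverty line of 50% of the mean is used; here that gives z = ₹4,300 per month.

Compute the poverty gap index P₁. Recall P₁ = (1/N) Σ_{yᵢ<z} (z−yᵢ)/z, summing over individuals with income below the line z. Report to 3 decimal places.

0.049

Below z: ₹2,600 (q = 1 of N = 8).
Relative gaps: (4300−2600)/4300 = 0.3953.
Σ = 0.395349. Dividing by the full population N = 8 gives P₁ = 0.049.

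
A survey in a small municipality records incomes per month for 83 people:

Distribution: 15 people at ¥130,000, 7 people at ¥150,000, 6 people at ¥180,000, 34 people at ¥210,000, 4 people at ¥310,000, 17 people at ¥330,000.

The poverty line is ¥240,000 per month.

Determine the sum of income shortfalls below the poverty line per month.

Incomes under z: 15×¥130,000, 7×¥150,000, 6×¥180,000, 34×¥210,000 (q = 62 of N = 83).
Individual gaps: 15×(240000−130000) = 1650000; 7×(240000−150000) = 630000; 6×(240000−180000) = 360000; 34×(240000−210000) = 1020000.
Aggregate gap = ¥3,660,000.

¥3,660,000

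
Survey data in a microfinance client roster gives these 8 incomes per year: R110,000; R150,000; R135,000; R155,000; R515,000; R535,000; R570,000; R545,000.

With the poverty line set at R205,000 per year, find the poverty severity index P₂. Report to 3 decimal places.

0.058

Below the line: R110,000, R135,000, R150,000, R155,000 (q = 4 of N = 8).
Relative gaps: (205000−110000)/205000 = 0.4634; (205000−135000)/205000 = 0.3415; (205000−150000)/205000 = 0.2683; (205000−155000)/205000 = 0.2439.
Squared: 0.2148; 0.1166; 0.0720; 0.0595.
Sum = 0.462820; P₂ = 0.462820 / 8 = 0.058.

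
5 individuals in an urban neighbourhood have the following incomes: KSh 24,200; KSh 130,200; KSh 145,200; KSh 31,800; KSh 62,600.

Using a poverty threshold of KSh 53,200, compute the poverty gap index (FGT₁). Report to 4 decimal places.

Poor units: KSh 24,200, KSh 31,800 (q = 2 of N = 5).
Gap ratios (z−y)/z: (53200−24200)/53200 = 0.5451; (53200−31800)/53200 = 0.4023.
Sum of shortfalls = 0.947368; P₁ averages over all N: 0.947368 / 5 = 0.1895.

0.1895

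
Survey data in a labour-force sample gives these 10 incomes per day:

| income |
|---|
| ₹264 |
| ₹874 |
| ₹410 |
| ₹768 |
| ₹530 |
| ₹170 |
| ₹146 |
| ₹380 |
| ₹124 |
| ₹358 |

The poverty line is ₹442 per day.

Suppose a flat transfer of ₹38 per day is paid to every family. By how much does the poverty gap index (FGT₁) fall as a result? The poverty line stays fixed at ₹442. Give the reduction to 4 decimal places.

Before: below the line — ₹124, ₹146, ₹170, ₹264, ₹358, ₹380, ₹410; poverty gap index (FGT₁) = 0.280995.
After the ₹38 transfer: below the line — ₹162, ₹184, ₹208, ₹302, ₹396, ₹418; poverty gap index (FGT₁) = 0.222172.
Reduction = 0.280995 − 0.222172 = 0.0588.

0.0588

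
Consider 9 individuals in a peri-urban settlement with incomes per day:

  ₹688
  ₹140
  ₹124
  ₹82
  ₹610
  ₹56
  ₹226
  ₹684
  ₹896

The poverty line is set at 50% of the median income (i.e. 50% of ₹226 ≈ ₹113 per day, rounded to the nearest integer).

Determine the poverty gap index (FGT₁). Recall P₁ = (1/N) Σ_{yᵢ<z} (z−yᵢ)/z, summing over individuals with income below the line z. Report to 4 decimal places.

Below the line: ₹56, ₹82 (q = 2 of N = 9).
Relative gaps: (113−56)/113 = 0.5044; (113−82)/113 = 0.2743.
Σ = 0.778761. Dividing by the full population N = 9 gives P₁ = 0.0865.

0.0865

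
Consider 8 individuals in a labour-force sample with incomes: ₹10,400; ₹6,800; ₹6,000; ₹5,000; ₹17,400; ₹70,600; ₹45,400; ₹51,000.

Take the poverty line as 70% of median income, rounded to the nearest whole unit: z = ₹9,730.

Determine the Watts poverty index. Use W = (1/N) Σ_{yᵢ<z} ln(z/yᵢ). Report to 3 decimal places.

0.188

Incomes under z: ₹5,000, ₹6,000, ₹6,800 (q = 3 of N = 8).
Log shortfalls: ln(9730/5000) = 0.6658; ln(9730/6000) = 0.4835; ln(9730/6800) = 0.3583.
W = 1.507522 / 8 = 0.188.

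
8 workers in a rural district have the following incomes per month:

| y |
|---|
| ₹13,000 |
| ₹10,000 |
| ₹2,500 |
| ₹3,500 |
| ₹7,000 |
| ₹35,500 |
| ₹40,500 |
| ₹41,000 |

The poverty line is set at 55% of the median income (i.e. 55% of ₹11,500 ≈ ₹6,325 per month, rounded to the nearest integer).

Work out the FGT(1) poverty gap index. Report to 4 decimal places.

0.1314

Below z: ₹2,500, ₹3,500 (q = 2 of N = 8).
Relative gaps: (6325−2500)/6325 = 0.6047; (6325−3500)/6325 = 0.4466.
Σ = 1.051383. Dividing by the full population N = 8 gives P₁ = 0.1314.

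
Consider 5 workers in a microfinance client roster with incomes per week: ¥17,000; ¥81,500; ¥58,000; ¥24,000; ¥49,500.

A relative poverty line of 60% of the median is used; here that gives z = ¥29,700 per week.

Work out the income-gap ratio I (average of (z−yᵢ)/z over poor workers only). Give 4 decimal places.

Poor units: ¥17,000, ¥24,000 (q = 2 of N = 5).
Relative gaps: 0.4276, 0.1919; sum = 0.619529.
The income-gap ratio divides by q (the poor only): 0.619529 / 2 = 0.3098.

0.3098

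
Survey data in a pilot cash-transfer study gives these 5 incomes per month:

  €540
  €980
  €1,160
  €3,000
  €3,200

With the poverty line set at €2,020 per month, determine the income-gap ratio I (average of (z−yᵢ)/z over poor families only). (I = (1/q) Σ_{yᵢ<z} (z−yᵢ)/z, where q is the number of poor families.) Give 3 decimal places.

Incomes under z: €540, €980, €1,160 (q = 3 of N = 5).
Shortfall ratios (z−y)/z: 0.7327, 0.5149, 0.4257; sum = 1.673267.
The income-gap ratio divides by q (the poor only): 1.673267 / 3 = 0.558.

0.558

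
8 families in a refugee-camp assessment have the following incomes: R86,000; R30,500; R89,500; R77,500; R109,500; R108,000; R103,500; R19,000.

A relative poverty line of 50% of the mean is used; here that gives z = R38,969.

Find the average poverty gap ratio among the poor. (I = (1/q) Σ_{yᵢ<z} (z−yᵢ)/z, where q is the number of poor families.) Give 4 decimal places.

0.3649

Below the line: R19,000, R30,500 (q = 2 of N = 8).
Relative gaps: 0.5124, 0.2173; sum = 0.729760.
I averages over the q = 2 poor units only: 0.729760 / 2 = 0.3649.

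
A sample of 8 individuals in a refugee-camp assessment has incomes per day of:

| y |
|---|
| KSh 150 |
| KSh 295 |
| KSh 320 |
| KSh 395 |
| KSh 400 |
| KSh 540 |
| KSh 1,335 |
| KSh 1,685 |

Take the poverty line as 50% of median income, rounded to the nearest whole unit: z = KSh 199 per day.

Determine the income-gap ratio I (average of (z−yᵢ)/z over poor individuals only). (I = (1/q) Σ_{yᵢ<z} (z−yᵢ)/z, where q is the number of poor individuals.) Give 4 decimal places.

Poor units: KSh 150 (q = 1 of N = 8).
Shortfall ratios (z−y)/z: 0.2462; sum = 0.246231.
I averages over the q = 1 poor units only: 0.246231 / 1 = 0.2462.

0.2462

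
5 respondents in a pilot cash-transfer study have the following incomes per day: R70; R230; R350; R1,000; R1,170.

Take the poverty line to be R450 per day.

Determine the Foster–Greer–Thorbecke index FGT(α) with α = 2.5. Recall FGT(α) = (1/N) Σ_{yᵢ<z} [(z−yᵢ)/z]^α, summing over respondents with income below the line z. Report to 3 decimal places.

0.169

Poor units: R70, R230, R350 (q = 3 of N = 5).
Gap ratios (z−y)/z: (450−70)/450 = 0.8444; (450−230)/450 = 0.4889; (450−350)/450 = 0.2222.
Raised to α = 2.5: 0.65528; 0.16712; 0.02328.
Sum = 0.845679; FGT(2.5) = 0.845679 / 5 = 0.169.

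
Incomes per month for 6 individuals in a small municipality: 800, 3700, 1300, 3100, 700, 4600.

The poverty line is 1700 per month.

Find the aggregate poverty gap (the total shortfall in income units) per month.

Poor units: 700, 800, 1300 (q = 3 of N = 6).
Individual gaps: 1700−700 = 1000; 1700−800 = 900; 1700−1300 = 400.
Aggregate gap = 2300.

2300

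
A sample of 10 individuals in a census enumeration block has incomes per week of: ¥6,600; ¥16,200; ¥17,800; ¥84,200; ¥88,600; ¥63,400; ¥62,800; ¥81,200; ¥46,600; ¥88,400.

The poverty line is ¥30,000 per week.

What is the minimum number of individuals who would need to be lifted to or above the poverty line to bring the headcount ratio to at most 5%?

3 of the 10 individuals are poor, so H = 3/10 = 0.300.
A headcount ratio of at most 5% allows at most ⌊0.05 × 10⌋ = 0 poor individuals.
So at least 3 − 0 = 3 must be lifted.

3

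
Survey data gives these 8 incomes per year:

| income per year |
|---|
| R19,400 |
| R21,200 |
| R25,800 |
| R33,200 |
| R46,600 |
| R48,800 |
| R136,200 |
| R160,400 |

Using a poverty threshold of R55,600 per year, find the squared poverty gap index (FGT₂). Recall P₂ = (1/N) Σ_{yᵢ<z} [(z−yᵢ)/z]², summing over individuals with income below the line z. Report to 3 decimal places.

Poor units: R19,400, R21,200, R25,800, R33,200, R46,600, R48,800 (q = 6 of N = 8).
Normalized shortfalls: (55600−19400)/55600 = 0.6511; (55600−21200)/55600 = 0.6187; (55600−25800)/55600 = 0.5360; (55600−33200)/55600 = 0.4029; (55600−46600)/55600 = 0.1619; (55600−48800)/55600 = 0.1223.
Squared: 0.4239; 0.3828; 0.2873; 0.1623; 0.0262; 0.0150.
Sum = 1.297435; P₂ = 1.297435 / 8 = 0.162.

0.162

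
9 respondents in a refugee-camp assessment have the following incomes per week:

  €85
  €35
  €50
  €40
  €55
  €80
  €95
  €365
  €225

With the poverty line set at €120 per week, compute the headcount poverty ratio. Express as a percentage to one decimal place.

77.8%

7 of the 9 respondents have income below €120.
H = 7/9 = 77.8%.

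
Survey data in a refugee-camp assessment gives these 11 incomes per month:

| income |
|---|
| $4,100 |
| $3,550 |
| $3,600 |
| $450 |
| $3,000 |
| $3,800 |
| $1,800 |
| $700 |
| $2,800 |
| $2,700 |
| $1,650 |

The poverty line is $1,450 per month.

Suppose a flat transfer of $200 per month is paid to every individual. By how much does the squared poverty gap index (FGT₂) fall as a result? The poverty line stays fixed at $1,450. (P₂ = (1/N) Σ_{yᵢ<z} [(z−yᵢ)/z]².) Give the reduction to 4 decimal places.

0.0268

Before: below the line — $450, $700; squared poverty gap index (FGT₂) = 0.067560.
After the $200 transfer: below the line — $650, $900; squared poverty gap index (FGT₂) = 0.040752.
Reduction = 0.067560 − 0.040752 = 0.0268.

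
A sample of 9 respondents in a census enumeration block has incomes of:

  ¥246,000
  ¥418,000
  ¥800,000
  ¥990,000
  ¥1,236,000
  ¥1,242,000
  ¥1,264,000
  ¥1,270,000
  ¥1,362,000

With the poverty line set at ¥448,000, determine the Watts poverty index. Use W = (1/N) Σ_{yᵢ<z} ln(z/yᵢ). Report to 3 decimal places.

Below the line: ¥246,000, ¥418,000 (q = 2 of N = 9).
ln(z/y) terms: ln(448000/246000) = 0.5995; ln(448000/418000) = 0.0693.
W = 0.668773 / 9 = 0.074.

0.074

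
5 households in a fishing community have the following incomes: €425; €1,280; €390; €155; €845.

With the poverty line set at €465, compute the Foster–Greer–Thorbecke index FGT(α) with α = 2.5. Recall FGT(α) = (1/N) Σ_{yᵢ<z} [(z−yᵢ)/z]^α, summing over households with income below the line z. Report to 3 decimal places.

Below z: €155, €390, €425 (q = 3 of N = 5).
Gap ratios (z−y)/z: (465−155)/465 = 0.6667; (465−390)/465 = 0.1613; (465−425)/465 = 0.0860.
Raised to α = 2.5: 0.36289; 0.01045; 0.00217.
Sum = 0.375505; FGT(2.5) = 0.375505 / 5 = 0.075.

0.075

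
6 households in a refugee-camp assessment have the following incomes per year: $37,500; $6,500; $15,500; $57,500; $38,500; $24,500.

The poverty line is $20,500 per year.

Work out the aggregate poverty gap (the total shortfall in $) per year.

Incomes under z: $6,500, $15,500 (q = 2 of N = 6).
Individual gaps: 20500−6500 = 14000; 20500−15500 = 5000.
Aggregate gap = $19,000.

$19,000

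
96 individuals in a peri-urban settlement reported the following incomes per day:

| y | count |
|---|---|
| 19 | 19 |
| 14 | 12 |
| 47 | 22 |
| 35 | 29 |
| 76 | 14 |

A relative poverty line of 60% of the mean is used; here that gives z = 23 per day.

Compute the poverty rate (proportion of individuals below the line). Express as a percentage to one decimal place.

31 of the 96 individuals have income below 23.
H = 31/96 = 32.3%.

32.3%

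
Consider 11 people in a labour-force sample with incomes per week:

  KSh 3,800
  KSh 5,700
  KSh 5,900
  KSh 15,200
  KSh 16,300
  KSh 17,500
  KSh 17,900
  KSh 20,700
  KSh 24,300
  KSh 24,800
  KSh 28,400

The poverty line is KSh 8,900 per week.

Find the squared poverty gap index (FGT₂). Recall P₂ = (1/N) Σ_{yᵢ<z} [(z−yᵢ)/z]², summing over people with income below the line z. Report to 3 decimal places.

0.052

Below the line: KSh 3,800, KSh 5,700, KSh 5,900 (q = 3 of N = 11).
Relative gaps: (8900−3800)/8900 = 0.5730; (8900−5700)/8900 = 0.3596; (8900−5900)/8900 = 0.3371.
Squared: 0.3284; 0.1293; 0.1136.
Sum = 0.571266; P₂ = 0.571266 / 11 = 0.052.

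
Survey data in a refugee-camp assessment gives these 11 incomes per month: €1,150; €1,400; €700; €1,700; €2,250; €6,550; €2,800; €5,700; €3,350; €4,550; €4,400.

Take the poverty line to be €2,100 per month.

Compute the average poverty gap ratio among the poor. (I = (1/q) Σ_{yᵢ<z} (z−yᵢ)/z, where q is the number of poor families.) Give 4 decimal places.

Below the line: €700, €1,150, €1,400, €1,700 (q = 4 of N = 11).
Relative gaps: 0.6667, 0.4524, 0.3333, 0.1905; sum = 1.642857.
I averages over the q = 4 poor units only: 1.642857 / 4 = 0.4107.

0.4107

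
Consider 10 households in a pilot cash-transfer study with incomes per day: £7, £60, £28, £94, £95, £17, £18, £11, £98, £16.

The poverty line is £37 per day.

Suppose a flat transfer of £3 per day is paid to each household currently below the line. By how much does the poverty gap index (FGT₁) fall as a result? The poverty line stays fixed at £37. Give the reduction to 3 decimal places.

0.049

Before: below the line — £7, £11, £16, £17, £18, £28; poverty gap index (FGT₁) = 0.33784.
After the £3 transfer: below the line — £10, £14, £19, £20, £21, £31; poverty gap index (FGT₁) = 0.28919.
Reduction = 0.33784 − 0.28919 = 0.049.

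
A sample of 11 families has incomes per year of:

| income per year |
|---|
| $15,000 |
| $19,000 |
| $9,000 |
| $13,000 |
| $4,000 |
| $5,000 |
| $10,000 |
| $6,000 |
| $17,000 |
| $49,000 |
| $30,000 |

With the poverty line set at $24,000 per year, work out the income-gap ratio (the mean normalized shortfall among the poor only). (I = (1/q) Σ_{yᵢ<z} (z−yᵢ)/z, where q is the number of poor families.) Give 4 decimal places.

Poor units: $4,000, $5,000, $6,000, $9,000, $10,000, $13,000, $15,000, $17,000, $19,000 (q = 9 of N = 11).
Shortfall ratios (z−y)/z: 0.8333, 0.7917, 0.7500, 0.6250, 0.5833, 0.4583, 0.3750, 0.2917, 0.2083; sum = 4.916667.
I averages over the q = 9 poor units only: 4.916667 / 9 = 0.5463.

0.5463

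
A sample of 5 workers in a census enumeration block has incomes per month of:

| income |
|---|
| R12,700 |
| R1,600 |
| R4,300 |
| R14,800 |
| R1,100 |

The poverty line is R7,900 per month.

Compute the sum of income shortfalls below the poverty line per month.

Poor units: R1,100, R1,600, R4,300 (q = 3 of N = 5).
Individual gaps: 7900−1100 = 6800; 7900−1600 = 6300; 7900−4300 = 3600.
Aggregate gap = R16,700.

R16,700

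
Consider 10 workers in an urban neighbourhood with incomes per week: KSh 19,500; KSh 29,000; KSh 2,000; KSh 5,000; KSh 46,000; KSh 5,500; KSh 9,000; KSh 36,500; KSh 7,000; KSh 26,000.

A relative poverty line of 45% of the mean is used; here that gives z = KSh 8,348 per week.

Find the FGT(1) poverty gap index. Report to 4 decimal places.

0.1664

Below z: KSh 2,000, KSh 5,000, KSh 5,500, KSh 7,000 (q = 4 of N = 10).
Normalized shortfalls: (8348−2000)/8348 = 0.7604; (8348−5000)/8348 = 0.4011; (8348−5500)/8348 = 0.3412; (8348−7000)/8348 = 0.1615.
Sum of shortfalls = 1.664111; P₁ averages over all N: 1.664111 / 10 = 0.1664.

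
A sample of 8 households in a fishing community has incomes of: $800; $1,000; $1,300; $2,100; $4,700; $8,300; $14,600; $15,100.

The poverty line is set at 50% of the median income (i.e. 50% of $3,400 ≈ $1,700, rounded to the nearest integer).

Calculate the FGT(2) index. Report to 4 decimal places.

0.0631

Poor units: $800, $1,000, $1,300 (q = 3 of N = 8).
Relative gaps: (1700−800)/1700 = 0.5294; (1700−1000)/1700 = 0.4118; (1700−1300)/1700 = 0.2353.
Squared: 0.2803; 0.1696; 0.0554.
Sum = 0.505190; P₂ = 0.505190 / 8 = 0.0631.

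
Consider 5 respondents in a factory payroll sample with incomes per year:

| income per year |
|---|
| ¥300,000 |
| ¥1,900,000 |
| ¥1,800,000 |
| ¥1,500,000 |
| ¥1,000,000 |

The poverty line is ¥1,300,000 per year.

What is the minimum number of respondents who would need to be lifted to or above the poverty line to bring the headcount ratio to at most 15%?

2

Currently q = 2 of N = 5 are below the line (H = 0.400).
A headcount ratio of at most 15% allows at most ⌊0.15 × 5⌋ = 0 poor respondents.
So at least 2 − 0 = 2 must be lifted.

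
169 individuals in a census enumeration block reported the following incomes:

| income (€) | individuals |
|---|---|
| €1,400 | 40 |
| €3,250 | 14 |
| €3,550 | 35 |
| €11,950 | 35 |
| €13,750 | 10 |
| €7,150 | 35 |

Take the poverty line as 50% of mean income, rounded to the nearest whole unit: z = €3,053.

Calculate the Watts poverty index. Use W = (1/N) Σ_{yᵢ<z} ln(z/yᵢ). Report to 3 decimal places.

0.185

Below the line: 40×€1,400 (q = 40 of N = 169).
ln(z/y) terms: ln(3053/1400) = 0.7797 (×40).
W = 31.186099 / 169 = 0.185.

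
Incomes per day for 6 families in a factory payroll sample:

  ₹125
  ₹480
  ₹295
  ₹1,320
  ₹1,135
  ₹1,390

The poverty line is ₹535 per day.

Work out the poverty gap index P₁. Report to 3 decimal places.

0.220

Below z: ₹125, ₹295, ₹480 (q = 3 of N = 6).
Normalized shortfalls: (535−125)/535 = 0.7664; (535−295)/535 = 0.4486; (535−480)/535 = 0.1028.
Sum of shortfalls = 1.317757; P₁ averages over all N: 1.317757 / 6 = 0.220.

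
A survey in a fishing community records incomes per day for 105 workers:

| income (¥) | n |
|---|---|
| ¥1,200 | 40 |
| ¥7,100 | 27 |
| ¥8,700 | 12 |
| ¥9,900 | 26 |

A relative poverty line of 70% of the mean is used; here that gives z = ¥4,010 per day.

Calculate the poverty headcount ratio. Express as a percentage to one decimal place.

38.1%

40 of the 105 workers have income below ¥4,010.
H = 40/105 = 38.1%.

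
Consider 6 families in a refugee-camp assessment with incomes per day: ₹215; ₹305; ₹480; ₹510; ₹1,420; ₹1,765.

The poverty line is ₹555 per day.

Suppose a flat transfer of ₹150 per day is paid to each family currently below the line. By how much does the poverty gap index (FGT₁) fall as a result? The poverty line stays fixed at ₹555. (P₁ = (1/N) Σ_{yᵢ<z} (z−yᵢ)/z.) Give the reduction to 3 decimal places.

0.126

Before: below the line — ₹215, ₹305, ₹480, ₹510; poverty gap index (FGT₁) = 0.21321.
After the ₹150 transfer: below the line — ₹365, ₹455; poverty gap index (FGT₁) = 0.08709.
Reduction = 0.21321 − 0.08709 = 0.126.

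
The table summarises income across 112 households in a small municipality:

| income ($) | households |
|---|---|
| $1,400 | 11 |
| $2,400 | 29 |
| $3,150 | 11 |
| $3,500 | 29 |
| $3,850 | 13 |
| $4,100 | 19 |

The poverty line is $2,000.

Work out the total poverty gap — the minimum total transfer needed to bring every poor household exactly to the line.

Below the line: 11×$1,400 (q = 11 of N = 112).
Individual gaps: 11×(2000−1400) = 6600.
Aggregate gap = $6,600.

$6,600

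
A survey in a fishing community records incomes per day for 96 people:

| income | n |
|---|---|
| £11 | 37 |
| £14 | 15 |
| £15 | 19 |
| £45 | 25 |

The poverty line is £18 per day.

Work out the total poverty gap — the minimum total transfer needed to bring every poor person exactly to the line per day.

£376

Incomes under z: 37×£11, 15×£14, 19×£15 (q = 71 of N = 96).
Individual gaps: 37×(18−11) = 259; 15×(18−14) = 60; 19×(18−15) = 57.
Aggregate gap = £376.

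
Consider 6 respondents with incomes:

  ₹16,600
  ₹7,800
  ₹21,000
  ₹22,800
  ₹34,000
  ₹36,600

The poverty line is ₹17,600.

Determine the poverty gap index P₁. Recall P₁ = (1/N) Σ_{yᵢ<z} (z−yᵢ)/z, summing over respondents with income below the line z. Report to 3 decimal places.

0.102

Below the line: ₹7,800, ₹16,600 (q = 2 of N = 6).
Relative gaps: (17600−7800)/17600 = 0.5568; (17600−16600)/17600 = 0.0568.
Sum of shortfalls = 0.613636; P₁ averages over all N: 0.613636 / 6 = 0.102.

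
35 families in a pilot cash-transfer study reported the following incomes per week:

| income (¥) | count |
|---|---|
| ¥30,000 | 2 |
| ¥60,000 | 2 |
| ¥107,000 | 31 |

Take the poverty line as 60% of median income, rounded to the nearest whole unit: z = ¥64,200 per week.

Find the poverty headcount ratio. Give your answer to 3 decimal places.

0.114

4 of the 35 families have income below ¥64,200.
H = 4/35 = 0.114.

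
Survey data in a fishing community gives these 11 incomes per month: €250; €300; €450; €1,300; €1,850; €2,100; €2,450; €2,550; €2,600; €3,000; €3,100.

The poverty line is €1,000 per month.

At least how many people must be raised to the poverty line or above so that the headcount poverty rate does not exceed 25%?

3 of the 11 people are poor, so H = 3/11 = 0.273.
A headcount ratio of at most 25% allows at most ⌊0.25 × 11⌋ = 2 poor people.
So at least 3 − 2 = 1 must be lifted.

1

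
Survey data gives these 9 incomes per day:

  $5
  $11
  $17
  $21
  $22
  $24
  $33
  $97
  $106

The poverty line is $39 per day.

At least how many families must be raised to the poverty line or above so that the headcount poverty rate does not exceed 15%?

6

Currently q = 7 of N = 9 are below the line (H = 0.778).
A headcount ratio of at most 15% allows at most ⌊0.15 × 9⌋ = 1 poor families.
So at least 7 − 1 = 6 must be lifted.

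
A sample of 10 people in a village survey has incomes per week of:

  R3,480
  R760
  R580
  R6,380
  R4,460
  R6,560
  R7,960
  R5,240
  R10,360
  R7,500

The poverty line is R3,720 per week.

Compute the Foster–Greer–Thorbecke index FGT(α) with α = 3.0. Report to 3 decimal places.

0.111

Incomes under z: R580, R760, R3,480 (q = 3 of N = 10).
Relative gaps: (3720−580)/3720 = 0.8441; (3720−760)/3720 = 0.7957; (3720−3480)/3720 = 0.0645.
Raised to α = 3.0: 0.60140; 0.50379; 0.00027.
Sum = 1.105450; FGT(3.0) = 1.105450 / 10 = 0.111.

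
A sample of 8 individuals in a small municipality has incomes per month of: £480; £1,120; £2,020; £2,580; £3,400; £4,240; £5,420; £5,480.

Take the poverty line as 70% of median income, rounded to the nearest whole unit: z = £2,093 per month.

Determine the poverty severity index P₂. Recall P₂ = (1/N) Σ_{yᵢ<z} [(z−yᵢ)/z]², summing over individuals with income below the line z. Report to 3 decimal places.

Below z: £480, £1,120, £2,020 (q = 3 of N = 8).
Shortfall ratios: (2093−480)/2093 = 0.7707; (2093−1120)/2093 = 0.4649; (2093−2020)/2093 = 0.0349.
Squared: 0.5939; 0.2161; 0.0012.
Sum = 0.811256; P₂ = 0.811256 / 8 = 0.101.

0.101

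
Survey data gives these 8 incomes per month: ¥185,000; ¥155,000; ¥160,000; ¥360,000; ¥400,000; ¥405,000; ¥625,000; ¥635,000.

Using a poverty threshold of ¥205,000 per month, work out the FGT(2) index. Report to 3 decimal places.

Incomes under z: ¥155,000, ¥160,000, ¥185,000 (q = 3 of N = 8).
Relative gaps: (205000−155000)/205000 = 0.2439; (205000−160000)/205000 = 0.2195; (205000−185000)/205000 = 0.0976.
Squared: 0.0595; 0.0482; 0.0095.
Sum = 0.117192; P₂ = 0.117192 / 8 = 0.015.

0.015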